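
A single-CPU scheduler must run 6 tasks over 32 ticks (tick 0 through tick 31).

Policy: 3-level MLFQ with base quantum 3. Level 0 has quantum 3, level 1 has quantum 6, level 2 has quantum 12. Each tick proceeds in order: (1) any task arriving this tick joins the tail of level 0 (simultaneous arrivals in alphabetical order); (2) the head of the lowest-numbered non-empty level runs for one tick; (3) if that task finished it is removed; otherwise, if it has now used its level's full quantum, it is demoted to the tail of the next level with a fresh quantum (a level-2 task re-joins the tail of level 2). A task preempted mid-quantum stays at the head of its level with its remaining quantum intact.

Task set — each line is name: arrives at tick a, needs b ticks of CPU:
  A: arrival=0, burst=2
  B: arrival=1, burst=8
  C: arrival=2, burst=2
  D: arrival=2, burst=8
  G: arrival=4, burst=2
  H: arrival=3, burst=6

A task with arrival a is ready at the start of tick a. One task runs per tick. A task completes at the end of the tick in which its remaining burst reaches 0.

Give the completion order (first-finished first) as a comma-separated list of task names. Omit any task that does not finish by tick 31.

completion order = A, C, G, B, D, H

t=0: L0/L1/L2 = A/-/- → run A
t=1: L0/L1/L2 = AB/-/- → run A
t=2: L0/L1/L2 = BCD/-/- → run B
t=3: L0/L1/L2 = BCDH/-/- → run B
t=4: L0/L1/L2 = BCDHG/-/- → run B
t=5: L0/L1/L2 = CDHG/B/- → run C
t=6: L0/L1/L2 = CDHG/B/- → run C
t=7: L0/L1/L2 = DHG/B/- → run D
t=8: L0/L1/L2 = DHG/B/- → run D
t=9: L0/L1/L2 = DHG/B/- → run D
t=10: L0/L1/L2 = HG/BD/- → run H
t=11: L0/L1/L2 = HG/BD/- → run H
t=12: L0/L1/L2 = HG/BD/- → run H
t=13: L0/L1/L2 = G/BDH/- → run G
t=14: L0/L1/L2 = G/BDH/- → run G
t=15: L0/L1/L2 = -/BDH/- → run B
t=16: L0/L1/L2 = -/BDH/- → run B
t=17: L0/L1/L2 = -/BDH/- → run B
t=18: L0/L1/L2 = -/BDH/- → run B
t=19: L0/L1/L2 = -/BDH/- → run B
t=20: L0/L1/L2 = -/DH/- → run D
t=21: L0/L1/L2 = -/DH/- → run D
t=22: L0/L1/L2 = -/DH/- → run D
t=23: L0/L1/L2 = -/DH/- → run D
t=24: L0/L1/L2 = -/DH/- → run D
t=25: L0/L1/L2 = -/H/- → run H
t=26: L0/L1/L2 = -/H/- → run H
t=27: L0/L1/L2 = -/H/- → run H
t=28: (idle)
t=29: (idle)
t=30: (idle)
t=31: (idle)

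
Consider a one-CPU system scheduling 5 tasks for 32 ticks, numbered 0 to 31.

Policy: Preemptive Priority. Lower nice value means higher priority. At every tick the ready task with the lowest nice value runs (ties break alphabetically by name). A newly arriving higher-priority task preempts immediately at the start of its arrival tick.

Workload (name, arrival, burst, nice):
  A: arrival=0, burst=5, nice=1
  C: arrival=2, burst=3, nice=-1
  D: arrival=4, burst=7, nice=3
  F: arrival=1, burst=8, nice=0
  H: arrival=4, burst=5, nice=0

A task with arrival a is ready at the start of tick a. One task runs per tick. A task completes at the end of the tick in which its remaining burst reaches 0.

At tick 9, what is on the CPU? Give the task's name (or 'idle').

t=0: ready={A} → run A
t=1: ready={A,F} → run F
t=2: ready={A,C,F} → run C
t=3: ready={A,C,F} → run C
t=4: ready={A,C,D,F,H} → run C
t=5: ready={A,D,F,H} → run F
t=6: ready={A,D,F,H} → run F
t=7: ready={A,D,F,H} → run F
t=8: ready={A,D,F,H} → run F
t=9: ready={A,D,F,H} → run F
t=10: ready={A,D,F,H} → run F
t=11: ready={A,D,F,H} → run F
t=12: ready={A,D,H} → run H
t=13: ready={A,D,H} → run H
t=14: ready={A,D,H} → run H
t=15: ready={A,D,H} → run H
t=16: ready={A,D,H} → run H
t=17: ready={A,D} → run A
t=18: ready={A,D} → run A
t=19: ready={A,D} → run A
t=20: ready={A,D} → run A
t=21: ready={D} → run D
t=22: ready={D} → run D
t=23: ready={D} → run D
t=24: ready={D} → run D
t=25: ready={D} → run D
t=26: ready={D} → run D
t=27: ready={D} → run D
t=28: (idle)
t=29: (idle)
t=30: (idle)
t=31: (idle)

running at tick 9 = F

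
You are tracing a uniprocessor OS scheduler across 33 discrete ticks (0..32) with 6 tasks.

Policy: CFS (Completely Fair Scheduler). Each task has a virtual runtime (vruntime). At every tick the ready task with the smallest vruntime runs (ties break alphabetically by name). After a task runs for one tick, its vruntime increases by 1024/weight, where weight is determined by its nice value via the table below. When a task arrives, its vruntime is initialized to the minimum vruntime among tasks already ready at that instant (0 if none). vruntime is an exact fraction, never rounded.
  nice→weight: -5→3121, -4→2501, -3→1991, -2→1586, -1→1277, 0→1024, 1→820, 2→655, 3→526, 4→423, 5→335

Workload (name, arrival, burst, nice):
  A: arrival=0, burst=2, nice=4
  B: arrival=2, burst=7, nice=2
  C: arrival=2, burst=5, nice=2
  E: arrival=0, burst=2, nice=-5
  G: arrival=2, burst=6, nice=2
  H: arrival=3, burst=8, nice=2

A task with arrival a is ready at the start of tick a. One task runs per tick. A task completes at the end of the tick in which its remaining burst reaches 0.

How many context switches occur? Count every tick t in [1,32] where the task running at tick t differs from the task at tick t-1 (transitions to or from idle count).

t=0: vr[A=0 E=0] → run A
t=1: vr[A=1024/423 E=0] → run E
t=2: vr[A=1024/423 B=1024/3121 C=1024/3121 E=1024/3121 G=1024/3121] → run B
t=3: vr[A=1024/423 B=3866624/2044255 C=1024/3121 E=1024/3121 G=1024/3121 H=1024/3121] → run C
t=4: vr[A=1024/423 B=3866624/2044255 C=3866624/2044255 E=1024/3121 G=1024/3121 H=1024/3121] → run E
t=5: vr[A=1024/423 B=3866624/2044255 C=3866624/2044255 G=1024/3121 H=1024/3121] → run G
t=6: vr[A=1024/423 B=3866624/2044255 C=3866624/2044255 G=3866624/2044255 H=1024/3121] → run H
t=7: vr[A=1024/423 B=3866624/2044255 C=3866624/2044255 G=3866624/2044255 H=3866624/2044255] → run B
t=8: vr[A=1024/423 B=7062528/2044255 C=3866624/2044255 G=3866624/2044255 H=3866624/2044255] → run C
t=9: vr[A=1024/423 B=7062528/2044255 C=7062528/2044255 G=3866624/2044255 H=3866624/2044255] → run G
t=10: vr[A=1024/423 B=7062528/2044255 C=7062528/2044255 G=7062528/2044255 H=3866624/2044255] → run H
t=11: vr[A=1024/423 B=7062528/2044255 C=7062528/2044255 G=7062528/2044255 H=7062528/2044255] → run A
t=12: vr[B=7062528/2044255 C=7062528/2044255 G=7062528/2044255 H=7062528/2044255] → run B
t=13: vr[B=10258432/2044255 C=7062528/2044255 G=7062528/2044255 H=7062528/2044255] → run C
t=14: vr[B=10258432/2044255 C=10258432/2044255 G=7062528/2044255 H=7062528/2044255] → run G
t=15: vr[B=10258432/2044255 C=10258432/2044255 G=10258432/2044255 H=7062528/2044255] → run H
t=16: vr[B=10258432/2044255 C=10258432/2044255 G=10258432/2044255 H=10258432/2044255] → run B
t=17: vr[B=13454336/2044255 C=10258432/2044255 G=10258432/2044255 H=10258432/2044255] → run C
t=18: vr[B=13454336/2044255 C=13454336/2044255 G=10258432/2044255 H=10258432/2044255] → run G
t=19: vr[B=13454336/2044255 C=13454336/2044255 G=13454336/2044255 H=10258432/2044255] → run H
t=20: vr[B=13454336/2044255 C=13454336/2044255 G=13454336/2044255 H=13454336/2044255] → run B
t=21: vr[B=3330048/408851 C=13454336/2044255 G=13454336/2044255 H=13454336/2044255] → run C
t=22: vr[B=3330048/408851 G=13454336/2044255 H=13454336/2044255] → run G
t=23: vr[B=3330048/408851 G=3330048/408851 H=13454336/2044255] → run H
t=24: vr[B=3330048/408851 G=3330048/408851 H=3330048/408851] → run B
t=25: vr[B=19846144/2044255 G=3330048/408851 H=3330048/408851] → run G
t=26: vr[B=19846144/2044255 H=3330048/408851] → run H
t=27: vr[B=19846144/2044255 H=19846144/2044255] → run B
t=28: vr[H=19846144/2044255] → run H
t=29: vr[H=23042048/2044255] → run H
t=30: (idle)
t=31: (idle)
t=32: (idle)

context switches = 29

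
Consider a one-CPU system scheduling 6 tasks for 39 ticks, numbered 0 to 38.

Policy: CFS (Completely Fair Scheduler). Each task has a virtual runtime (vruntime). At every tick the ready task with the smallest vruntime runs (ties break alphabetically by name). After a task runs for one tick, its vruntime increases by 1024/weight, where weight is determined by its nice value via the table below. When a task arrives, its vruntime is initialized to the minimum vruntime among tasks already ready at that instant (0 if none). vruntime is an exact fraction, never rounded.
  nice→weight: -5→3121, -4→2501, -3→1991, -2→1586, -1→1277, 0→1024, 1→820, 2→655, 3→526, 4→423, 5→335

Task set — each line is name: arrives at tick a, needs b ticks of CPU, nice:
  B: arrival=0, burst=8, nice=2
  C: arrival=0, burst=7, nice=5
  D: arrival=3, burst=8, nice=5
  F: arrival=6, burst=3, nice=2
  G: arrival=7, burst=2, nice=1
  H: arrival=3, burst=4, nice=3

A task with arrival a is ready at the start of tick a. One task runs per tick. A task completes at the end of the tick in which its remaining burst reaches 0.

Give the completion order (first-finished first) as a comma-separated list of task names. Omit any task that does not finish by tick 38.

completion order = G, F, H, B, C, D

t=0: vr[B=0 C=0] → run B
t=1: vr[B=1024/655 C=0] → run C
t=2: vr[B=1024/655 C=1024/335] → run B
t=3: vr[B=2048/655 C=1024/335 D=1024/335 H=1024/335] → run C
t=4: vr[B=2048/655 C=2048/335 D=1024/335 H=1024/335] → run D
t=5: vr[B=2048/655 C=2048/335 D=2048/335 H=1024/335] → run H
t=6: vr[B=2048/655 C=2048/335 D=2048/335 F=2048/655 H=440832/88105] → run B
t=7: vr[B=3072/655 C=2048/335 D=2048/335 F=2048/655 G=2048/655 H=440832/88105] → run F
t=8: vr[B=3072/655 C=2048/335 D=2048/335 F=3072/655 G=2048/655 H=440832/88105] → run G
t=9: vr[B=3072/655 C=2048/335 D=2048/335 F=3072/655 G=117504/26855 H=440832/88105] → run G
t=10: vr[B=3072/655 C=2048/335 D=2048/335 F=3072/655 H=440832/88105] → run B
t=11: vr[B=4096/655 C=2048/335 D=2048/335 F=3072/655 H=440832/88105] → run F
t=12: vr[B=4096/655 C=2048/335 D=2048/335 F=4096/655 H=440832/88105] → run H
t=13: vr[B=4096/655 C=2048/335 D=2048/335 F=4096/655 H=612352/88105] → run C
t=14: vr[B=4096/655 C=3072/335 D=2048/335 F=4096/655 H=612352/88105] → run D
t=15: vr[B=4096/655 C=3072/335 D=3072/335 F=4096/655 H=612352/88105] → run B
t=16: vr[B=1024/131 C=3072/335 D=3072/335 F=4096/655 H=612352/88105] → run F
t=17: vr[B=1024/131 C=3072/335 D=3072/335 H=612352/88105] → run H
t=18: vr[B=1024/131 C=3072/335 D=3072/335 H=783872/88105] → run B
t=19: vr[B=6144/655 C=3072/335 D=3072/335 H=783872/88105] → run H
t=20: vr[B=6144/655 C=3072/335 D=3072/335] → run C
t=21: vr[B=6144/655 C=4096/335 D=3072/335] → run D
t=22: vr[B=6144/655 C=4096/335 D=4096/335] → run B
t=23: vr[B=7168/655 C=4096/335 D=4096/335] → run B
t=24: vr[C=4096/335 D=4096/335] → run C
t=25: vr[C=1024/67 D=4096/335] → run D
t=26: vr[C=1024/67 D=1024/67] → run C
t=27: vr[C=6144/335 D=1024/67] → run D
t=28: vr[C=6144/335 D=6144/335] → run C
t=29: vr[D=6144/335] → run D
t=30: vr[D=7168/335] → run D
t=31: vr[D=8192/335] → run D
t=32: (idle)
t=33: (idle)
t=34: (idle)
t=35: (idle)
t=36: (idle)
t=37: (idle)
t=38: (idle)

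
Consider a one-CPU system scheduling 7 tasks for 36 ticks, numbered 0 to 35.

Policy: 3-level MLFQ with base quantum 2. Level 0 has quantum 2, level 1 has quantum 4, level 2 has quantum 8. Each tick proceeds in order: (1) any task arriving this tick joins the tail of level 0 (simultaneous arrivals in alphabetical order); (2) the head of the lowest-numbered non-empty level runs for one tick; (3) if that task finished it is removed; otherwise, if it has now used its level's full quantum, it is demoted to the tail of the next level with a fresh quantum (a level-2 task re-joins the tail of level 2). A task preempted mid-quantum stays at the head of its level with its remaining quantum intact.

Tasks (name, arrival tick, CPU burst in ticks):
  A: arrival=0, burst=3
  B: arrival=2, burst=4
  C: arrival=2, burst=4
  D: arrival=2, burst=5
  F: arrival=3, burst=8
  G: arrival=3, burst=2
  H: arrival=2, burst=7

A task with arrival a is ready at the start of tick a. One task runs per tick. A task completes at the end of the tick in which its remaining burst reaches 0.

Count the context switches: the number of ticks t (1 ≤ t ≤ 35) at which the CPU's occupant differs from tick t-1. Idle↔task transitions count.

context switches = 15

t=0: L0/L1/L2 = A/-/- → run A
t=1: L0/L1/L2 = A/-/- → run A
t=2: L0/L1/L2 = BCDH/A/- → run B
t=3: L0/L1/L2 = BCDHFG/A/- → run B
t=4: L0/L1/L2 = CDHFG/AB/- → run C
t=5: L0/L1/L2 = CDHFG/AB/- → run C
t=6: L0/L1/L2 = DHFG/ABC/- → run D
t=7: L0/L1/L2 = DHFG/ABC/- → run D
t=8: L0/L1/L2 = HFG/ABCD/- → run H
t=9: L0/L1/L2 = HFG/ABCD/- → run H
t=10: L0/L1/L2 = FG/ABCDH/- → run F
t=11: L0/L1/L2 = FG/ABCDH/- → run F
t=12: L0/L1/L2 = G/ABCDHF/- → run G
t=13: L0/L1/L2 = G/ABCDHF/- → run G
t=14: L0/L1/L2 = -/ABCDHF/- → run A
t=15: L0/L1/L2 = -/BCDHF/- → run B
t=16: L0/L1/L2 = -/BCDHF/- → run B
t=17: L0/L1/L2 = -/CDHF/- → run C
t=18: L0/L1/L2 = -/CDHF/- → run C
t=19: L0/L1/L2 = -/DHF/- → run D
t=20: L0/L1/L2 = -/DHF/- → run D
t=21: L0/L1/L2 = -/DHF/- → run D
t=22: L0/L1/L2 = -/HF/- → run H
t=23: L0/L1/L2 = -/HF/- → run H
t=24: L0/L1/L2 = -/HF/- → run H
t=25: L0/L1/L2 = -/HF/- → run H
t=26: L0/L1/L2 = -/F/H → run F
t=27: L0/L1/L2 = -/F/H → run F
t=28: L0/L1/L2 = -/F/H → run F
t=29: L0/L1/L2 = -/F/H → run F
t=30: L0/L1/L2 = -/-/HF → run H
t=31: L0/L1/L2 = -/-/F → run F
t=32: L0/L1/L2 = -/-/F → run F
t=33: (idle)
t=34: (idle)
t=35: (idle)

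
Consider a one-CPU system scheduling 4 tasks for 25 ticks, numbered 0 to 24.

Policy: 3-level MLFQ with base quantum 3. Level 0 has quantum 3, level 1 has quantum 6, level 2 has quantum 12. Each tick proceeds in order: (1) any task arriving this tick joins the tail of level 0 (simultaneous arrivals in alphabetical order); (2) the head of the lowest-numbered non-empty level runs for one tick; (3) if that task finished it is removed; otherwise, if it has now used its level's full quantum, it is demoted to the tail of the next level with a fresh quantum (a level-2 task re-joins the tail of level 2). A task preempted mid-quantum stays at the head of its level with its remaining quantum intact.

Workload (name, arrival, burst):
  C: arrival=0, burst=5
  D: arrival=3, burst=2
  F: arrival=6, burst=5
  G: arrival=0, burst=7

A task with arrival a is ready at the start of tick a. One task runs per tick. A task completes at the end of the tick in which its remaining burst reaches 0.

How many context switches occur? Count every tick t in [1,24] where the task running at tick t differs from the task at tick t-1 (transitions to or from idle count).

t=0: L0/L1/L2 = CG/-/- → run C
t=1: L0/L1/L2 = CG/-/- → run C
t=2: L0/L1/L2 = CG/-/- → run C
t=3: L0/L1/L2 = GD/C/- → run G
t=4: L0/L1/L2 = GD/C/- → run G
t=5: L0/L1/L2 = GD/C/- → run G
t=6: L0/L1/L2 = DF/CG/- → run D
t=7: L0/L1/L2 = DF/CG/- → run D
t=8: L0/L1/L2 = F/CG/- → run F
t=9: L0/L1/L2 = F/CG/- → run F
t=10: L0/L1/L2 = F/CG/- → run F
t=11: L0/L1/L2 = -/CGF/- → run C
t=12: L0/L1/L2 = -/CGF/- → run C
t=13: L0/L1/L2 = -/GF/- → run G
t=14: L0/L1/L2 = -/GF/- → run G
t=15: L0/L1/L2 = -/GF/- → run G
t=16: L0/L1/L2 = -/GF/- → run G
t=17: L0/L1/L2 = -/F/- → run F
t=18: L0/L1/L2 = -/F/- → run F
t=19: (idle)
t=20: (idle)
t=21: (idle)
t=22: (idle)
t=23: (idle)
t=24: (idle)

context switches = 7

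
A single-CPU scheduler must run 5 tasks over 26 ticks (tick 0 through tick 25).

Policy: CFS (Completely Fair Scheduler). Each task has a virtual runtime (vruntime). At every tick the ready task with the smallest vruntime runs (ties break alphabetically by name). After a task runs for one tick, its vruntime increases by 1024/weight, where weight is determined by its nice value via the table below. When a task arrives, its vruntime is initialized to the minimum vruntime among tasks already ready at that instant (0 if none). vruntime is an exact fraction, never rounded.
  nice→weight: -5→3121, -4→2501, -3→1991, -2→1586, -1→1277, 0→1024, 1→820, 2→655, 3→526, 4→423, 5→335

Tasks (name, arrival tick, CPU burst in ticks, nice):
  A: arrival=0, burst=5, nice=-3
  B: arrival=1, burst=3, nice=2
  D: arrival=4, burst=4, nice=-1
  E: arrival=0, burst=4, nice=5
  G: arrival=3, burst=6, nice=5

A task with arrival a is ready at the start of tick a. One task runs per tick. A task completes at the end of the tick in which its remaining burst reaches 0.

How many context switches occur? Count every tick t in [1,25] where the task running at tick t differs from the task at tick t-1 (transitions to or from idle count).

t=0: vr[A=0 E=0] → run A
t=1: vr[A=1024/1991 B=0 E=0] → run B
t=2: vr[A=1024/1991 B=1024/655 E=0] → run E
t=3: vr[A=1024/1991 B=1024/655 E=1024/335 G=1024/1991] → run A
t=4: vr[A=2048/1991 B=1024/655 D=1024/1991 E=1024/335 G=1024/1991] → run D
t=5: vr[A=2048/1991 B=1024/655 D=3346432/2542507 E=1024/335 G=1024/1991] → run G
t=6: vr[A=2048/1991 B=1024/655 D=3346432/2542507 E=1024/335 G=2381824/666985] → run A
t=7: vr[A=3072/1991 B=1024/655 D=3346432/2542507 E=1024/335 G=2381824/666985] → run D
t=8: vr[A=3072/1991 B=1024/655 D=5385216/2542507 E=1024/335 G=2381824/666985] → run A
t=9: vr[A=4096/1991 B=1024/655 D=5385216/2542507 E=1024/335 G=2381824/666985] → run B
t=10: vr[A=4096/1991 B=2048/655 D=5385216/2542507 E=1024/335 G=2381824/666985] → run A
t=11: vr[B=2048/655 D=5385216/2542507 E=1024/335 G=2381824/666985] → run D
t=12: vr[B=2048/655 D=7424000/2542507 E=1024/335 G=2381824/666985] → run D
t=13: vr[B=2048/655 E=1024/335 G=2381824/666985] → run E
t=14: vr[B=2048/655 E=2048/335 G=2381824/666985] → run B
t=15: vr[E=2048/335 G=2381824/666985] → run G
t=16: vr[E=2048/335 G=4420608/666985] → run E
t=17: vr[E=3072/335 G=4420608/666985] → run G
t=18: vr[E=3072/335 G=6459392/666985] → run E
t=19: vr[G=6459392/666985] → run G
t=20: vr[G=8498176/666985] → run G
t=21: vr[G=2107392/133397] → run G
t=22: (idle)
t=23: (idle)
t=24: (idle)
t=25: (idle)

context switches = 19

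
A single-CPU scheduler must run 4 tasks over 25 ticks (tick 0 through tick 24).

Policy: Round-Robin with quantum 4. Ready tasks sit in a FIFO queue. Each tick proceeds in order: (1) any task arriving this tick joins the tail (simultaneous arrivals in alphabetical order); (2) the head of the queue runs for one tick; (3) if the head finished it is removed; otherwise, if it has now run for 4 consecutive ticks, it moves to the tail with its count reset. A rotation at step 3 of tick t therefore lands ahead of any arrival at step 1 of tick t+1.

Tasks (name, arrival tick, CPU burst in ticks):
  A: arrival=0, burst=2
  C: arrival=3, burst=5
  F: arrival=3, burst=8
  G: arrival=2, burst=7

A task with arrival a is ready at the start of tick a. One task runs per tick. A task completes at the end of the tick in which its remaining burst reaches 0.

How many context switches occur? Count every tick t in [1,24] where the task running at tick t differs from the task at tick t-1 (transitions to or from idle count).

t=0: queue=[A] q_used=0 → run A
t=1: queue=[A] q_used=1 → run A
t=2: queue=[G] q_used=0 → run G
t=3: queue=[G,C,F] q_used=1 → run G
t=4: queue=[G,C,F] q_used=2 → run G
t=5: queue=[G,C,F] q_used=3 → run G
t=6: queue=[C,F,G] q_used=0 → run C
t=7: queue=[C,F,G] q_used=1 → run C
t=8: queue=[C,F,G] q_used=2 → run C
t=9: queue=[C,F,G] q_used=3 → run C
t=10: queue=[F,G,C] q_used=0 → run F
t=11: queue=[F,G,C] q_used=1 → run F
t=12: queue=[F,G,C] q_used=2 → run F
t=13: queue=[F,G,C] q_used=3 → run F
t=14: queue=[G,C,F] q_used=0 → run G
t=15: queue=[G,C,F] q_used=1 → run G
t=16: queue=[G,C,F] q_used=2 → run G
t=17: queue=[C,F] q_used=0 → run C
t=18: queue=[F] q_used=0 → run F
t=19: queue=[F] q_used=1 → run F
t=20: queue=[F] q_used=2 → run F
t=21: queue=[F] q_used=3 → run F
t=22: (idle)
t=23: (idle)
t=24: (idle)

context switches = 7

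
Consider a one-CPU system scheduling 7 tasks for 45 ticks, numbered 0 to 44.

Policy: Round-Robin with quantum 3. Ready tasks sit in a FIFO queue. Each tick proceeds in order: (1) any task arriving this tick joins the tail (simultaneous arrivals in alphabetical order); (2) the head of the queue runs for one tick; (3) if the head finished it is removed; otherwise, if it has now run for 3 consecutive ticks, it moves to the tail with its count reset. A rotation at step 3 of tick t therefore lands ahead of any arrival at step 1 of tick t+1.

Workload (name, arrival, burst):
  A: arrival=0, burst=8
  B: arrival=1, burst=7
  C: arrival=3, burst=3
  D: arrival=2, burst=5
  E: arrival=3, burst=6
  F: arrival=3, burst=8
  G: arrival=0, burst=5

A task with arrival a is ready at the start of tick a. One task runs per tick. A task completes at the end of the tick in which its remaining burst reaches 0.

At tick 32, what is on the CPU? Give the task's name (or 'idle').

running at tick 32 = A

t=0: queue=[A,G] q_used=0 → run A
t=1: queue=[A,G,B] q_used=1 → run A
t=2: queue=[A,G,B,D] q_used=2 → run A
t=3: queue=[G,B,D,A,C,E,F] q_used=0 → run G
t=4: queue=[G,B,D,A,C,E,F] q_used=1 → run G
t=5: queue=[G,B,D,A,C,E,F] q_used=2 → run G
t=6: queue=[B,D,A,C,E,F,G] q_used=0 → run B
t=7: queue=[B,D,A,C,E,F,G] q_used=1 → run B
t=8: queue=[B,D,A,C,E,F,G] q_used=2 → run B
t=9: queue=[D,A,C,E,F,G,B] q_used=0 → run D
t=10: queue=[D,A,C,E,F,G,B] q_used=1 → run D
t=11: queue=[D,A,C,E,F,G,B] q_used=2 → run D
t=12: queue=[A,C,E,F,G,B,D] q_used=0 → run A
t=13: queue=[A,C,E,F,G,B,D] q_used=1 → run A
t=14: queue=[A,C,E,F,G,B,D] q_used=2 → run A
t=15: queue=[C,E,F,G,B,D,A] q_used=0 → run C
t=16: queue=[C,E,F,G,B,D,A] q_used=1 → run C
t=17: queue=[C,E,F,G,B,D,A] q_used=2 → run C
t=18: queue=[E,F,G,B,D,A] q_used=0 → run E
t=19: queue=[E,F,G,B,D,A] q_used=1 → run E
t=20: queue=[E,F,G,B,D,A] q_used=2 → run E
t=21: queue=[F,G,B,D,A,E] q_used=0 → run F
t=22: queue=[F,G,B,D,A,E] q_used=1 → run F
t=23: queue=[F,G,B,D,A,E] q_used=2 → run F
t=24: queue=[G,B,D,A,E,F] q_used=0 → run G
t=25: queue=[G,B,D,A,E,F] q_used=1 → run G
t=26: queue=[B,D,A,E,F] q_used=0 → run B
t=27: queue=[B,D,A,E,F] q_used=1 → run B
t=28: queue=[B,D,A,E,F] q_used=2 → run B
t=29: queue=[D,A,E,F,B] q_used=0 → run D
t=30: queue=[D,A,E,F,B] q_used=1 → run D
t=31: queue=[A,E,F,B] q_used=0 → run A
t=32: queue=[A,E,F,B] q_used=1 → run A
t=33: queue=[E,F,B] q_used=0 → run E
t=34: queue=[E,F,B] q_used=1 → run E
t=35: queue=[E,F,B] q_used=2 → run E
t=36: queue=[F,B] q_used=0 → run F
t=37: queue=[F,B] q_used=1 → run F
t=38: queue=[F,B] q_used=2 → run F
t=39: queue=[B,F] q_used=0 → run B
t=40: queue=[F] q_used=0 → run F
t=41: queue=[F] q_used=1 → run F
t=42: (idle)
t=43: (idle)
t=44: (idle)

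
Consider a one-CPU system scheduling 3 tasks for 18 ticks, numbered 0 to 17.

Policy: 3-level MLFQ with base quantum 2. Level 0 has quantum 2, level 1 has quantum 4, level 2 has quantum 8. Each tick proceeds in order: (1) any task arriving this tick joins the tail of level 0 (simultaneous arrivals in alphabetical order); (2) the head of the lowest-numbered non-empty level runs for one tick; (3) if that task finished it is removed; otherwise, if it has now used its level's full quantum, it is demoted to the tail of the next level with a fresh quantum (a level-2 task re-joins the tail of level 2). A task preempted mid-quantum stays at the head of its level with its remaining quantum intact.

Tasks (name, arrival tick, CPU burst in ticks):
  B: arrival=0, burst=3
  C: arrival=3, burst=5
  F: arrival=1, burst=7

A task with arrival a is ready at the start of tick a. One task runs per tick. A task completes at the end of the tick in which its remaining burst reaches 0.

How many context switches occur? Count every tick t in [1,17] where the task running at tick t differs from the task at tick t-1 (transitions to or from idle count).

context switches = 7

t=0: L0/L1/L2 = B/-/- → run B
t=1: L0/L1/L2 = BF/-/- → run B
t=2: L0/L1/L2 = F/B/- → run F
t=3: L0/L1/L2 = FC/B/- → run F
t=4: L0/L1/L2 = C/BF/- → run C
t=5: L0/L1/L2 = C/BF/- → run C
t=6: L0/L1/L2 = -/BFC/- → run B
t=7: L0/L1/L2 = -/FC/- → run F
t=8: L0/L1/L2 = -/FC/- → run F
t=9: L0/L1/L2 = -/FC/- → run F
t=10: L0/L1/L2 = -/FC/- → run F
t=11: L0/L1/L2 = -/C/F → run C
t=12: L0/L1/L2 = -/C/F → run C
t=13: L0/L1/L2 = -/C/F → run C
t=14: L0/L1/L2 = -/-/F → run F
t=15: (idle)
t=16: (idle)
t=17: (idle)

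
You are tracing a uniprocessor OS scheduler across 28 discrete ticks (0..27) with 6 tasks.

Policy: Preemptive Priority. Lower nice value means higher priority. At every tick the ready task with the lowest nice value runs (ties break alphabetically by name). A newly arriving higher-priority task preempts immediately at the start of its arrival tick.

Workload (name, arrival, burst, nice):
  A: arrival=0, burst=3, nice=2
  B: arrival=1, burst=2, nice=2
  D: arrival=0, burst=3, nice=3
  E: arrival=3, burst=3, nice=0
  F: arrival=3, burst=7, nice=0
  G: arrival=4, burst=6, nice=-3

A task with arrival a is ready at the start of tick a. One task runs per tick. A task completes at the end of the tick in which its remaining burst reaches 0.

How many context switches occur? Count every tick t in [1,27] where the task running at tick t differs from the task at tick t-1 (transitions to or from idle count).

context switches = 7

t=0: ready={A,D} → run A
t=1: ready={A,B,D} → run A
t=2: ready={A,B,D} → run A
t=3: ready={B,D,E,F} → run E
t=4: ready={B,D,E,F,G} → run G
t=5: ready={B,D,E,F,G} → run G
t=6: ready={B,D,E,F,G} → run G
t=7: ready={B,D,E,F,G} → run G
t=8: ready={B,D,E,F,G} → run G
t=9: ready={B,D,E,F,G} → run G
t=10: ready={B,D,E,F} → run E
t=11: ready={B,D,E,F} → run E
t=12: ready={B,D,F} → run F
t=13: ready={B,D,F} → run F
t=14: ready={B,D,F} → run F
t=15: ready={B,D,F} → run F
t=16: ready={B,D,F} → run F
t=17: ready={B,D,F} → run F
t=18: ready={B,D,F} → run F
t=19: ready={B,D} → run B
t=20: ready={B,D} → run B
t=21: ready={D} → run D
t=22: ready={D} → run D
t=23: ready={D} → run D
t=24: (idle)
t=25: (idle)
t=26: (idle)
t=27: (idle)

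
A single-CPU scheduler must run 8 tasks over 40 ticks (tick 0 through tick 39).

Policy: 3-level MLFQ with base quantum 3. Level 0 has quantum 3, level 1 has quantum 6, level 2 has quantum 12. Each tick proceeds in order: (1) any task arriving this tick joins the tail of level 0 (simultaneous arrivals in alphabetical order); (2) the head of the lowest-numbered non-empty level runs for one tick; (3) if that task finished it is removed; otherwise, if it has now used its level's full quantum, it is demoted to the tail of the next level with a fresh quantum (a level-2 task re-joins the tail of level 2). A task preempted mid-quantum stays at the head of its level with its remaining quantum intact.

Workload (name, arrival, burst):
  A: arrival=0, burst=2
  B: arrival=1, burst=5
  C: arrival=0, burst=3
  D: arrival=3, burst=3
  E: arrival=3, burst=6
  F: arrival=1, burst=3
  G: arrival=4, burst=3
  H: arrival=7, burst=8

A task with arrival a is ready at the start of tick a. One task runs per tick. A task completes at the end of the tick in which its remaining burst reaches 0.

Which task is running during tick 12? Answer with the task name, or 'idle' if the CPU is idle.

running at tick 12 = D

t=0: L0/L1/L2 = AC/-/- → run A
t=1: L0/L1/L2 = ACBF/-/- → run A
t=2: L0/L1/L2 = CBF/-/- → run C
t=3: L0/L1/L2 = CBFDE/-/- → run C
t=4: L0/L1/L2 = CBFDEG/-/- → run C
t=5: L0/L1/L2 = BFDEG/-/- → run B
t=6: L0/L1/L2 = BFDEG/-/- → run B
t=7: L0/L1/L2 = BFDEGH/-/- → run B
t=8: L0/L1/L2 = FDEGH/B/- → run F
t=9: L0/L1/L2 = FDEGH/B/- → run F
t=10: L0/L1/L2 = FDEGH/B/- → run F
t=11: L0/L1/L2 = DEGH/B/- → run D
t=12: L0/L1/L2 = DEGH/B/- → run D
t=13: L0/L1/L2 = DEGH/B/- → run D
t=14: L0/L1/L2 = EGH/B/- → run E
t=15: L0/L1/L2 = EGH/B/- → run E
t=16: L0/L1/L2 = EGH/B/- → run E
t=17: L0/L1/L2 = GH/BE/- → run G
t=18: L0/L1/L2 = GH/BE/- → run G
t=19: L0/L1/L2 = GH/BE/- → run G
t=20: L0/L1/L2 = H/BE/- → run H
t=21: L0/L1/L2 = H/BE/- → run H
t=22: L0/L1/L2 = H/BE/- → run H
t=23: L0/L1/L2 = -/BEH/- → run B
t=24: L0/L1/L2 = -/BEH/- → run B
t=25: L0/L1/L2 = -/EH/- → run E
t=26: L0/L1/L2 = -/EH/- → run E
t=27: L0/L1/L2 = -/EH/- → run E
t=28: L0/L1/L2 = -/H/- → run H
t=29: L0/L1/L2 = -/H/- → run H
t=30: L0/L1/L2 = -/H/- → run H
t=31: L0/L1/L2 = -/H/- → run H
t=32: L0/L1/L2 = -/H/- → run H
t=33: (idle)
t=34: (idle)
t=35: (idle)
t=36: (idle)
t=37: (idle)
t=38: (idle)
t=39: (idle)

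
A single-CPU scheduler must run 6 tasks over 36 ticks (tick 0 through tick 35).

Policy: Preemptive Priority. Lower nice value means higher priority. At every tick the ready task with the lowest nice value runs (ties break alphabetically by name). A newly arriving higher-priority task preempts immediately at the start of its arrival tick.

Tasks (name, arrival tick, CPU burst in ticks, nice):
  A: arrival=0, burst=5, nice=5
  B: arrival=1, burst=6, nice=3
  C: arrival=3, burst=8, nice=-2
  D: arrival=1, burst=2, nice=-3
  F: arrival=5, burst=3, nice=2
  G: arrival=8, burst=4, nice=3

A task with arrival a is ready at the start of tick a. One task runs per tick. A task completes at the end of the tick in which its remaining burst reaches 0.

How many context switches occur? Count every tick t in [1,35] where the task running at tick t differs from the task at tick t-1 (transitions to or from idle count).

t=0: ready={A} → run A
t=1: ready={A,B,D} → run D
t=2: ready={A,B,D} → run D
t=3: ready={A,B,C} → run C
t=4: ready={A,B,C} → run C
t=5: ready={A,B,C,F} → run C
t=6: ready={A,B,C,F} → run C
t=7: ready={A,B,C,F} → run C
t=8: ready={A,B,C,F,G} → run C
t=9: ready={A,B,C,F,G} → run C
t=10: ready={A,B,C,F,G} → run C
t=11: ready={A,B,F,G} → run F
t=12: ready={A,B,F,G} → run F
t=13: ready={A,B,F,G} → run F
t=14: ready={A,B,G} → run B
t=15: ready={A,B,G} → run B
t=16: ready={A,B,G} → run B
t=17: ready={A,B,G} → run B
t=18: ready={A,B,G} → run B
t=19: ready={A,B,G} → run B
t=20: ready={A,G} → run G
t=21: ready={A,G} → run G
t=22: ready={A,G} → run G
t=23: ready={A,G} → run G
t=24: ready={A} → run A
t=25: ready={A} → run A
t=26: ready={A} → run A
t=27: ready={A} → run A
t=28: (idle)
t=29: (idle)
t=30: (idle)
t=31: (idle)
t=32: (idle)
t=33: (idle)
t=34: (idle)
t=35: (idle)

context switches = 7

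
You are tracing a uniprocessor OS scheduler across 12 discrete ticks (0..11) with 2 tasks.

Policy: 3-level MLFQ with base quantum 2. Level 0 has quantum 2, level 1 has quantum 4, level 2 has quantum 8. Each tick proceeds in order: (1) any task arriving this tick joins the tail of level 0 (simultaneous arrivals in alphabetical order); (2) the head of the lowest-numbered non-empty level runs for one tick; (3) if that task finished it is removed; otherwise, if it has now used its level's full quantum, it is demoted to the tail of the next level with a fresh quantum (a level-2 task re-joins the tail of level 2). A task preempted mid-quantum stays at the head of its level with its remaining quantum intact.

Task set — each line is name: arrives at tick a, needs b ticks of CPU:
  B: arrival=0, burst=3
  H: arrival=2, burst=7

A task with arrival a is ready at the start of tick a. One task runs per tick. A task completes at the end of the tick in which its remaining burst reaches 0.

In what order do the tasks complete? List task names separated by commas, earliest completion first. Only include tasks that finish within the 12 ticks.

t=0: L0/L1/L2 = B/-/- → run B
t=1: L0/L1/L2 = B/-/- → run B
t=2: L0/L1/L2 = H/B/- → run H
t=3: L0/L1/L2 = H/B/- → run H
t=4: L0/L1/L2 = -/BH/- → run B
t=5: L0/L1/L2 = -/H/- → run H
t=6: L0/L1/L2 = -/H/- → run H
t=7: L0/L1/L2 = -/H/- → run H
t=8: L0/L1/L2 = -/H/- → run H
t=9: L0/L1/L2 = -/-/H → run H
t=10: (idle)
t=11: (idle)

completion order = B, H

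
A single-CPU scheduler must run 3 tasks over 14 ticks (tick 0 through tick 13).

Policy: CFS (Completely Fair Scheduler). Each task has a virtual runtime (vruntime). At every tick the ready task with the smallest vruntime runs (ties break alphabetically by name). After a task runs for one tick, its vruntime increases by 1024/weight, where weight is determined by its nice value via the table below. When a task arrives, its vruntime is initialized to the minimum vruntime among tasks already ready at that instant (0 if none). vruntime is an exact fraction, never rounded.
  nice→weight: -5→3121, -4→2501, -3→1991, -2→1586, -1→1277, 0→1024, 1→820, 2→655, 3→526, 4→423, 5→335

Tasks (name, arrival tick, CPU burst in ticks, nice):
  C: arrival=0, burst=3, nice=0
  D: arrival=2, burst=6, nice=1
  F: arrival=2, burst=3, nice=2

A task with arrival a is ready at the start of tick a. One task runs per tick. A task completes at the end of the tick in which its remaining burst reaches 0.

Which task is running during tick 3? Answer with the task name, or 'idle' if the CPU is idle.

t=0: vr[C=0] → run C
t=1: vr[C=1] → run C
t=2: vr[C=2 D=2 F=2] → run C
t=3: vr[D=2 F=2] → run D
t=4: vr[D=666/205 F=2] → run F
t=5: vr[D=666/205 F=2334/655] → run D
t=6: vr[D=922/205 F=2334/655] → run F
t=7: vr[D=922/205 F=3358/655] → run D
t=8: vr[D=1178/205 F=3358/655] → run F
t=9: vr[D=1178/205] → run D
t=10: vr[D=1434/205] → run D
t=11: vr[D=338/41] → run D
t=12: (idle)
t=13: (idle)

running at tick 3 = D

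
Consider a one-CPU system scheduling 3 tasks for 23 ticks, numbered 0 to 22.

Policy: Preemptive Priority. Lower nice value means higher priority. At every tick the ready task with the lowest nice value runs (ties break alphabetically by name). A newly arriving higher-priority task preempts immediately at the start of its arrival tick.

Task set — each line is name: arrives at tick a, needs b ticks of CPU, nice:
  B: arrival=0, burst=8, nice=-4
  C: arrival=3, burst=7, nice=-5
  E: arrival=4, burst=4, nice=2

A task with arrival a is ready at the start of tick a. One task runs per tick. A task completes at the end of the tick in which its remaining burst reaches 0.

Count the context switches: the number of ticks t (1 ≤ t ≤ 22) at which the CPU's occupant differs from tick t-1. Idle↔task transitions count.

context switches = 4

t=0: ready={B} → run B
t=1: ready={B} → run B
t=2: ready={B} → run B
t=3: ready={B,C} → run C
t=4: ready={B,C,E} → run C
t=5: ready={B,C,E} → run C
t=6: ready={B,C,E} → run C
t=7: ready={B,C,E} → run C
t=8: ready={B,C,E} → run C
t=9: ready={B,C,E} → run C
t=10: ready={B,E} → run B
t=11: ready={B,E} → run B
t=12: ready={B,E} → run B
t=13: ready={B,E} → run B
t=14: ready={B,E} → run B
t=15: ready={E} → run E
t=16: ready={E} → run E
t=17: ready={E} → run E
t=18: ready={E} → run E
t=19: (idle)
t=20: (idle)
t=21: (idle)
t=22: (idle)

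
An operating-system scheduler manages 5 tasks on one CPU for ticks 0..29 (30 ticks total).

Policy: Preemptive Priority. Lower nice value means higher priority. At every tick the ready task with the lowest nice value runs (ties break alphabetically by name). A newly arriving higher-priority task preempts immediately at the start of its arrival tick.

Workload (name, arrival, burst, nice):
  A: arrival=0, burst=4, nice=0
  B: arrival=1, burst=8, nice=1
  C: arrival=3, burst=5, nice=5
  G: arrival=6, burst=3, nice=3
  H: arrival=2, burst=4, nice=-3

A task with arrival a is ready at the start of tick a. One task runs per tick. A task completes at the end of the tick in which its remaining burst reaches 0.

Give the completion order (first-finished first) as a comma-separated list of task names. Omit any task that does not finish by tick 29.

completion order = H, A, B, G, C

t=0: ready={A} → run A
t=1: ready={A,B} → run A
t=2: ready={A,B,H} → run H
t=3: ready={A,B,C,H} → run H
t=4: ready={A,B,C,H} → run H
t=5: ready={A,B,C,H} → run H
t=6: ready={A,B,C,G} → run A
t=7: ready={A,B,C,G} → run A
t=8: ready={B,C,G} → run B
t=9: ready={B,C,G} → run B
t=10: ready={B,C,G} → run B
t=11: ready={B,C,G} → run B
t=12: ready={B,C,G} → run B
t=13: ready={B,C,G} → run B
t=14: ready={B,C,G} → run B
t=15: ready={B,C,G} → run B
t=16: ready={C,G} → run G
t=17: ready={C,G} → run G
t=18: ready={C,G} → run G
t=19: ready={C} → run C
t=20: ready={C} → run C
t=21: ready={C} → run C
t=22: ready={C} → run C
t=23: ready={C} → run C
t=24: (idle)
t=25: (idle)
t=26: (idle)
t=27: (idle)
t=28: (idle)
t=29: (idle)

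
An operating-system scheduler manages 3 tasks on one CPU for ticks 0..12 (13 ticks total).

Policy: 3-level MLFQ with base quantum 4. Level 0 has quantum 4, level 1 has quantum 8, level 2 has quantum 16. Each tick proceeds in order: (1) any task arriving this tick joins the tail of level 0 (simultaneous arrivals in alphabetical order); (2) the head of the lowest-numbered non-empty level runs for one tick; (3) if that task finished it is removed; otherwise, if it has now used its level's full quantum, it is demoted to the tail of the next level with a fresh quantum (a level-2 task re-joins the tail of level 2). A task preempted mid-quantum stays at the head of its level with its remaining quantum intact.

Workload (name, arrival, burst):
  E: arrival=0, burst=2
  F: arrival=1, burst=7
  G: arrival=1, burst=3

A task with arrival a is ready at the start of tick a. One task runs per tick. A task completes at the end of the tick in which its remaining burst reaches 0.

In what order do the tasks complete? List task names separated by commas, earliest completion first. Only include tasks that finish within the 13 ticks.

completion order = E, G, F

t=0: L0/L1/L2 = E/-/- → run E
t=1: L0/L1/L2 = EFG/-/- → run E
t=2: L0/L1/L2 = FG/-/- → run F
t=3: L0/L1/L2 = FG/-/- → run F
t=4: L0/L1/L2 = FG/-/- → run F
t=5: L0/L1/L2 = FG/-/- → run F
t=6: L0/L1/L2 = G/F/- → run G
t=7: L0/L1/L2 = G/F/- → run G
t=8: L0/L1/L2 = G/F/- → run G
t=9: L0/L1/L2 = -/F/- → run F
t=10: L0/L1/L2 = -/F/- → run F
t=11: L0/L1/L2 = -/F/- → run F
t=12: (idle)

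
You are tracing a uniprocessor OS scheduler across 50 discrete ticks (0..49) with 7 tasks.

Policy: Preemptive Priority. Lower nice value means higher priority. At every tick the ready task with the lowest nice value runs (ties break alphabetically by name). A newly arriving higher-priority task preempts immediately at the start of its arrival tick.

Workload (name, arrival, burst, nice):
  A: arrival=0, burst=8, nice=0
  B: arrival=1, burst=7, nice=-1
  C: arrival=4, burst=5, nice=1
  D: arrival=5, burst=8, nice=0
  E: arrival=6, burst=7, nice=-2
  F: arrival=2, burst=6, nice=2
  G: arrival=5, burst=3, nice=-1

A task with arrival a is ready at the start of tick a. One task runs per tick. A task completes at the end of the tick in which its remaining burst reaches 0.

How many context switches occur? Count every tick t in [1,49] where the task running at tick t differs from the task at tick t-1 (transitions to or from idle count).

t=0: ready={A} → run A
t=1: ready={A,B} → run B
t=2: ready={A,B,F} → run B
t=3: ready={A,B,F} → run B
t=4: ready={A,B,C,F} → run B
t=5: ready={A,B,C,D,F,G} → run B
t=6: ready={A,B,C,D,E,F,G} → run E
t=7: ready={A,B,C,D,E,F,G} → run E
t=8: ready={A,B,C,D,E,F,G} → run E
t=9: ready={A,B,C,D,E,F,G} → run E
t=10: ready={A,B,C,D,E,F,G} → run E
t=11: ready={A,B,C,D,E,F,G} → run E
t=12: ready={A,B,C,D,E,F,G} → run E
t=13: ready={A,B,C,D,F,G} → run B
t=14: ready={A,B,C,D,F,G} → run B
t=15: ready={A,C,D,F,G} → run G
t=16: ready={A,C,D,F,G} → run G
t=17: ready={A,C,D,F,G} → run G
t=18: ready={A,C,D,F} → run A
t=19: ready={A,C,D,F} → run A
t=20: ready={A,C,D,F} → run A
t=21: ready={A,C,D,F} → run A
t=22: ready={A,C,D,F} → run A
t=23: ready={A,C,D,F} → run A
t=24: ready={A,C,D,F} → run A
t=25: ready={C,D,F} → run D
t=26: ready={C,D,F} → run D
t=27: ready={C,D,F} → run D
t=28: ready={C,D,F} → run D
t=29: ready={C,D,F} → run D
t=30: ready={C,D,F} → run D
t=31: ready={C,D,F} → run D
t=32: ready={C,D,F} → run D
t=33: ready={C,F} → run C
t=34: ready={C,F} → run C
t=35: ready={C,F} → run C
t=36: ready={C,F} → run C
t=37: ready={C,F} → run C
t=38: ready={F} → run F
t=39: ready={F} → run F
t=40: ready={F} → run F
t=41: ready={F} → run F
t=42: ready={F} → run F
t=43: ready={F} → run F
t=44: (idle)
t=45: (idle)
t=46: (idle)
t=47: (idle)
t=48: (idle)
t=49: (idle)

context switches = 9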